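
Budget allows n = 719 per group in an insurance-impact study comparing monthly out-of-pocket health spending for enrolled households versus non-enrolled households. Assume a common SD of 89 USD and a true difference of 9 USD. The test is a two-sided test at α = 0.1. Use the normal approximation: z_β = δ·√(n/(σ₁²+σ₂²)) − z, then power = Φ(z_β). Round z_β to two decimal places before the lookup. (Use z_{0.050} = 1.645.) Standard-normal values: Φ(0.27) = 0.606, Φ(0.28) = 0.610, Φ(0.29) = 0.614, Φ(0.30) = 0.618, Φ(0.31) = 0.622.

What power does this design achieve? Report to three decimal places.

Power ≈ 0.606

z_β = δ·√(n/(σ₁²+σ₂²)) − z_{α/2}
    = 9 · √(719/15842) − 1.645
    = 9 · 0.21304 − 1.645
    = 1.9174 − 1.645 = 0.2724 → 0.27
Power = Φ(0.27) = 0.606.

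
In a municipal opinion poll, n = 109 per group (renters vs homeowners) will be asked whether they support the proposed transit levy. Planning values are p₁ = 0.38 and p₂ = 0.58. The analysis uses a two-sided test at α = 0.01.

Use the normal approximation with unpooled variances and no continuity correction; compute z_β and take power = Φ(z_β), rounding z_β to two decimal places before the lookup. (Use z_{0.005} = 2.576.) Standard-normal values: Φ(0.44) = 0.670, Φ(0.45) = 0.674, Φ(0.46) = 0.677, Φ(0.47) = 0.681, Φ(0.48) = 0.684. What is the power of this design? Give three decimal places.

z_β = |p₁−p₂|·√(n/[p₁q₁+p₂q₂]) − z_{α/2}
    = 0.20 · √(109/0.4792) − 2.576
    = 0.20 · 15.0819 − 2.576
    = 3.0164 − 2.576 = 0.4404 → 0.44
Power = Φ(0.44) = 0.670.

Power ≈ 0.670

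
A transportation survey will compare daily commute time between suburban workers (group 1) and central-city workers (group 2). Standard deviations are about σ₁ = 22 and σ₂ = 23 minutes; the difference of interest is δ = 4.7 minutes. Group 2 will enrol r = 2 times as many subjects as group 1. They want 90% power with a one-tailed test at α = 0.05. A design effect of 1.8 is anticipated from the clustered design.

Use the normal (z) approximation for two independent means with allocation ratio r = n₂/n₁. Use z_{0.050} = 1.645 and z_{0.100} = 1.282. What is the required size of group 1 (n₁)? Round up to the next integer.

n₁ = (z_α + z_β)² · (σ₁² + σ₂²/r) / δ²
   = (1.645 + 1.282)² · (22² + 23²/2) / 4.7²
   = 8.5673 · (484 + 264.5) / 22.09
   = 8.5673 · 748.5 / 22.09
   = 290.30
Design effect: 1.8 × 290.30 = 522.53.
Round up → n₁ = 523; n₂ = r·n₁ = 2 × 523 = 1046.

n₁ = 523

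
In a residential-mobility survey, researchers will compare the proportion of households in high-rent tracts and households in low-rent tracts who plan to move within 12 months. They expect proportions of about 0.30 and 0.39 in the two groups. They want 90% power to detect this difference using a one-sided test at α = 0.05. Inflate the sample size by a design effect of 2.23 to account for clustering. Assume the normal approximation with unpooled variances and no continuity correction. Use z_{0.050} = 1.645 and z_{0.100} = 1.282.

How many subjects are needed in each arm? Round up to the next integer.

n = (z_α + z_β)² · [p₁(1−p₁) + p₂(1−p₂)] / (p₁ − p₂)²
  = (1.645 + 1.282)² · (0.30·0.70 + 0.39·0.61) / (-0.09)²
  = (2.927)² · (0.2100 + 0.2379) / 0.0081
  = 8.5673 · 0.4479 / 0.0081
  = 473.74
Design effect: 2.23 × 473.74 = 1056.44.
Round up → n = 1057 per group.

n = 1057 per group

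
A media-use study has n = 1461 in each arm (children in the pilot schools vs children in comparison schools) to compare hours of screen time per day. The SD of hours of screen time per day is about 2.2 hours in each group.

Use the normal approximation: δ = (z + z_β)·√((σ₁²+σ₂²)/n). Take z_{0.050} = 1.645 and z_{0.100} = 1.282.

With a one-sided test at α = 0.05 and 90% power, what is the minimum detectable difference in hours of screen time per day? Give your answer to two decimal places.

δ = (z_α + z_β) · √((σ₁²+σ₂²)/n)
  = (1.645 + 1.282) · √(9.68/1461)
  = 2.927 · √0.00663
  = 2.927 · 0.0814
  = 0.2383

Minimum detectable difference ≈ 0.24 hours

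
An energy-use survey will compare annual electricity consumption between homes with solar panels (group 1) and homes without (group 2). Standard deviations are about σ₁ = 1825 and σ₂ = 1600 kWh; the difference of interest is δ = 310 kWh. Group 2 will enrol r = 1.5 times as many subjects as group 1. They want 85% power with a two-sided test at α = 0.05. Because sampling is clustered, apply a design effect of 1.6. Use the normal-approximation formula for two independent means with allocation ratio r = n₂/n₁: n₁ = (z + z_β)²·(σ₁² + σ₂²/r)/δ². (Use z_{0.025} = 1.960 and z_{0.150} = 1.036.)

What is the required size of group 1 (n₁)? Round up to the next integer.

n₁ = 753

n₁ = (z_{α/2} + z_β)² · (σ₁² + σ₂²/r) / δ²
   = (1.960 + 1.036)² · (1825² + 1600²/1.5) / 310²
   = 8.9760 · (3330625 + 1706666.7) / 96100
   = 8.9760 · 5037291.7 / 96100
   = 470.50
Design effect: 1.6 × 470.50 = 752.80.
Round up → n₁ = 753; n₂ = r·n₁ = 1.5 × 753 = 1130.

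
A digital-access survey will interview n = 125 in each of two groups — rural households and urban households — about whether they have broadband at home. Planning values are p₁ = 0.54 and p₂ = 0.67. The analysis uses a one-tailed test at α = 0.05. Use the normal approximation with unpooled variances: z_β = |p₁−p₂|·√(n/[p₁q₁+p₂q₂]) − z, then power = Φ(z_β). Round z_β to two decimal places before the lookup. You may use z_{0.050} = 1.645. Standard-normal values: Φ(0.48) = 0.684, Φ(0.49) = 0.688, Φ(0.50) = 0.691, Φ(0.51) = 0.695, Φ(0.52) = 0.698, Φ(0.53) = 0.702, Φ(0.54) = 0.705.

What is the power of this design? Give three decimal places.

z_β = |p₁−p₂|·√(n/[p₁q₁+p₂q₂]) − z_α
    = 0.13 · √(125/0.4695) − 1.645
    = 0.13 · 16.3169 − 1.645
    = 2.1212 − 1.645 = 0.4762 → 0.48
Power = Φ(0.48) = 0.684.

Power ≈ 0.684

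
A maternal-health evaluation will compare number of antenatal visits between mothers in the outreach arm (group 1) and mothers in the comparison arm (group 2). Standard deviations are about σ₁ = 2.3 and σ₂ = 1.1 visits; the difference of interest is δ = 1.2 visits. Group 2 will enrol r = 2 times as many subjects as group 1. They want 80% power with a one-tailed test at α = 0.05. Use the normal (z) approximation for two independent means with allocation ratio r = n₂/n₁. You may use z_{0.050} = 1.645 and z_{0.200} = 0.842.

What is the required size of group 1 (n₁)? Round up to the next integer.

n₁ = 26

n₁ = (z_α + z_β)² · (σ₁² + σ₂²/r) / δ²
   = (1.645 + 0.842)² · (2.3² + 1.1²/2) / 1.2²
   = 6.1852 · (5.29 + 0.605) / 1.44
   = 6.1852 · 5.895 / 1.44
   = 25.32
Round up → n₁ = 26; n₂ = r·n₁ = 2 × 26 = 52.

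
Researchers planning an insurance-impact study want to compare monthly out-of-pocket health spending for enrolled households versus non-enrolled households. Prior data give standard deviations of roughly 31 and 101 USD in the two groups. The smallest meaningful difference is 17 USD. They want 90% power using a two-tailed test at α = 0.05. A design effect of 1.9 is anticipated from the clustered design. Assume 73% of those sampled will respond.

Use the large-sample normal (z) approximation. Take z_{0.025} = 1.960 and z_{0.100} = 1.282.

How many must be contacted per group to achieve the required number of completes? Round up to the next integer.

n = (z_{α/2} + z_β)² · (σ₁² + σ₂²) / δ²
  = (1.960 + 1.282)² · (31² + 101² = 11162) / 17²
  = 10.5106 · 11162 / 289
  = 405.95
Design effect: 1.9 × 405.95 = 771.30.
Adjust for 73% response: 771.30 / 0.73 = 1056.58.
Round up → n = 1057 per group.

n = 1057 per group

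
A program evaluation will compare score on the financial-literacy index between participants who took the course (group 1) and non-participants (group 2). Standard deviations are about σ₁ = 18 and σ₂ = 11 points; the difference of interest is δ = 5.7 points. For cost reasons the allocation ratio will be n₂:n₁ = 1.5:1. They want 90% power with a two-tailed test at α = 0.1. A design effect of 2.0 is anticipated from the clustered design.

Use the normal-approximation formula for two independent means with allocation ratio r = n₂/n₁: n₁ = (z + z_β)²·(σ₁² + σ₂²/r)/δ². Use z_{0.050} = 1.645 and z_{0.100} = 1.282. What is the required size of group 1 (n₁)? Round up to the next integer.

n₁ = (z_{α/2} + z_β)² · (σ₁² + σ₂²/r) / δ²
   = (1.645 + 1.282)² · (18² + 11²/1.5) / 5.7²
   = 8.5673 · (324 + 80.6667) / 32.49
   = 8.5673 · 404.6667 / 32.49
   = 106.71
Design effect: 2.0 × 106.71 = 213.41.
Round up → n₁ = 214; n₂ = r·n₁ = 1.5 × 214 = 321.

n₁ = 214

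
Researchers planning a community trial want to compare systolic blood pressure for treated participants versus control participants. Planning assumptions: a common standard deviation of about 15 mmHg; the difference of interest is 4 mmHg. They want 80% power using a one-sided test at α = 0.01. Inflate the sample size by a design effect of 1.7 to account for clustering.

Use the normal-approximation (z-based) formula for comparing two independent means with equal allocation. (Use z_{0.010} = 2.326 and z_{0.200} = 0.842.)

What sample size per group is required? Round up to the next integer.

n = (z_α + z_β)² · (σ₁² + σ₂²) / δ²
  = (2.326 + 0.842)² · (2·15² = 450) / 4²
  = 10.0362 · 450 / 16
  = 282.27
Design effect: 1.7 × 282.27 = 479.86.
Round up → n = 480 per group.

n = 480 per group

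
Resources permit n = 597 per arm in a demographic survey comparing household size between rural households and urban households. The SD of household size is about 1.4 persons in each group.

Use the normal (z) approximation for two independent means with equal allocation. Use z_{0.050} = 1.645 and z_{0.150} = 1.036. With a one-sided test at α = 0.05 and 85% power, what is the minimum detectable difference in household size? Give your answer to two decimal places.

δ = (z_α + z_β) · √((σ₁²+σ₂²)/n)
  = (1.645 + 1.036) · √(3.92/597)
  = 2.681 · √0.00657
  = 2.681 · 0.0810
  = 0.2172

Minimum detectable difference ≈ 0.22 persons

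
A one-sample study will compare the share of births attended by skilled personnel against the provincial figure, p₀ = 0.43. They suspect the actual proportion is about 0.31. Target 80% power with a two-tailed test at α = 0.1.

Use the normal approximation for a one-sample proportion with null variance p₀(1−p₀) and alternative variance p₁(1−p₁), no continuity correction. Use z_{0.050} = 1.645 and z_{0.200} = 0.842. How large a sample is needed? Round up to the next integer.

n = 101

n = [z_{α/2}·√(p₀q₀) + z_β·√(p₁q₁)]² / (p₁ − p₀)²
  = [1.645·√(0.43·0.57) + 0.842·√(0.31·0.69)]² / (-0.12)²
  = [1.645·0.4951 + 0.842·0.4625]² / 0.0144
  = [1.2038]² / 0.0144
  = 100.64
Round up → n = 101.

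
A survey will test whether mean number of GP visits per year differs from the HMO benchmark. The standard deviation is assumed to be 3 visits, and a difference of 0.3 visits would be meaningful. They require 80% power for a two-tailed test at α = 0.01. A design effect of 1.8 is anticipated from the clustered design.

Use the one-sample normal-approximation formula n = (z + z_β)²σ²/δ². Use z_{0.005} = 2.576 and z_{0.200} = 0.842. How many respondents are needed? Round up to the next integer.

n = (z_{α/2} + z_β)² · σ² / δ²
  = (2.576 + 0.842)² · 3² / 0.3²
  = 11.6827 · 9 / 0.09
  = 1168.27
Design effect: 1.8 × 1168.27 = 2102.89.
Round up → n = 2103.

n = 2103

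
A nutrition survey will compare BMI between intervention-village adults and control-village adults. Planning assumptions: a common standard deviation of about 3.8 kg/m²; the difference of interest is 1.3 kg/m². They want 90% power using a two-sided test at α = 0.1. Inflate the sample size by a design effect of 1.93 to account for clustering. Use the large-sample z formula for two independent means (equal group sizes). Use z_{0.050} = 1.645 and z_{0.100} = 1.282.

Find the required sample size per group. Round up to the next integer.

n = 283 per group

n = (z_{α/2} + z_β)² · (σ₁² + σ₂²) / δ²
  = (1.645 + 1.282)² · (2·3.8² = 28.88) / 1.3²
  = 8.5673 · 28.88 / 1.69
  = 146.41
Design effect: 1.93 × 146.41 = 282.56.
Round up → n = 283 per group.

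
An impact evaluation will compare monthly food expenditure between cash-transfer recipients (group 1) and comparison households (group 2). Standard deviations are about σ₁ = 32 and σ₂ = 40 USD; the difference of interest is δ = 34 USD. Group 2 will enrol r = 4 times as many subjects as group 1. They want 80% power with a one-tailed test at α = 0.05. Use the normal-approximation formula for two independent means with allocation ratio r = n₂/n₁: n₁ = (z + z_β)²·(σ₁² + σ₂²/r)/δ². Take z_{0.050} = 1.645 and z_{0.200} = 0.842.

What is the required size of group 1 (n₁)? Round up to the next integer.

n₁ = (z_α + z_β)² · (σ₁² + σ₂²/r) / δ²
   = (1.645 + 0.842)² · (32² + 40²/4) / 34²
   = 6.1852 · (1024 + 400) / 1156
   = 6.1852 · 1424 / 1156
   = 7.62
Round up → n₁ = 8; n₂ = r·n₁ = 4 × 8 = 32.

n₁ = 8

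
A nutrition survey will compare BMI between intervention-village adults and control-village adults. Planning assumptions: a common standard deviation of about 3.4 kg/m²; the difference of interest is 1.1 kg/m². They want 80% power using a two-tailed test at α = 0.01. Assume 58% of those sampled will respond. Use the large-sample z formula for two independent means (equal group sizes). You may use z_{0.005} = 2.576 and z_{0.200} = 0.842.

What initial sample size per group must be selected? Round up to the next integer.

n = (z_{α/2} + z_β)² · (σ₁² + σ₂²) / δ²
  = (2.576 + 0.842)² · (2·3.4² = 23.12) / 1.1²
  = 11.6827 · 23.12 / 1.21
  = 223.23
Adjust for 58% response: 223.23 / 0.58 = 384.87.
Round up → n = 385 per group.

n = 385 per group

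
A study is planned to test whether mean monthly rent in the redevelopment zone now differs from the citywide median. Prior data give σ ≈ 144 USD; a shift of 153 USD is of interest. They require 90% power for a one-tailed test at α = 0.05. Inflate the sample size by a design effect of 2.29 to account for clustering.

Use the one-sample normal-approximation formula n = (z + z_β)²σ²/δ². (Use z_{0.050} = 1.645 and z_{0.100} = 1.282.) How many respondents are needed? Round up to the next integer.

n = 18

n = (z_α + z_β)² · σ² / δ²
  = (1.645 + 1.282)² · 144² / 153²
  = 8.5673 · 20736 / 23409
  = 7.59
Design effect: 2.29 × 7.59 = 17.38.
Round up → n = 18.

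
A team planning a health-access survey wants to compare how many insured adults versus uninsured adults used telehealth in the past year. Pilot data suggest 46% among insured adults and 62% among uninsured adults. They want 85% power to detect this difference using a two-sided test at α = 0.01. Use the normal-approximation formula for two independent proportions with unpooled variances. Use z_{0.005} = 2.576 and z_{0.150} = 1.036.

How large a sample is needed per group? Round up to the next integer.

n = 247 per group

n = (z_{α/2} + z_β)² · [p₁(1−p₁) + p₂(1−p₂)] / (p₁ − p₂)²
  = (2.576 + 1.036)² · (0.46·0.54 + 0.62·0.38) / (-0.16)²
  = (3.612)² · (0.2484 + 0.2356) / 0.0256
  = 13.0465 · 0.4840 / 0.0256
  = 246.66
Round up → n = 247 per group.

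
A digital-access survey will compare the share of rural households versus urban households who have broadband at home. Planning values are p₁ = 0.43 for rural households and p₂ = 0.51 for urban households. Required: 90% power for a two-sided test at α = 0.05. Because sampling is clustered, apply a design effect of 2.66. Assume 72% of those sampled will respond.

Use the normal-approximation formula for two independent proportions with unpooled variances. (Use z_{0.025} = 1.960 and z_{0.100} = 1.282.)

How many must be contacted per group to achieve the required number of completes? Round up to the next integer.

n = 3004 per group

n = (z_{α/2} + z_β)² · [p₁(1−p₁) + p₂(1−p₂)] / (p₁ − p₂)²
  = (1.960 + 1.282)² · (0.43·0.57 + 0.51·0.49) / (-0.08)²
  = (3.242)² · (0.2451 + 0.2499) / 0.0064
  = 10.5106 · 0.4950 / 0.0064
  = 812.93
Design effect: 2.66 × 812.93 = 2162.38.
Adjust for 72% response: 2162.38 / 0.72 = 3003.31.
Round up → n = 3004 per group.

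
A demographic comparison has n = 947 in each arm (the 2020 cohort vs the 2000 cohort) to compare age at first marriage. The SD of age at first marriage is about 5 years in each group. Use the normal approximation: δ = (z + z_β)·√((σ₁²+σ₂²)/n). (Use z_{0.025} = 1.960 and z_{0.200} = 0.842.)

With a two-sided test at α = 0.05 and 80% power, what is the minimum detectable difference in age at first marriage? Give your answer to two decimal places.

δ = (z_{α/2} + z_β) · √((σ₁²+σ₂²)/n)
  = (1.960 + 0.842) · √(50/947)
  = 2.802 · √0.0528
  = 2.802 · 0.2298
  = 0.6438

Minimum detectable difference ≈ 0.64 years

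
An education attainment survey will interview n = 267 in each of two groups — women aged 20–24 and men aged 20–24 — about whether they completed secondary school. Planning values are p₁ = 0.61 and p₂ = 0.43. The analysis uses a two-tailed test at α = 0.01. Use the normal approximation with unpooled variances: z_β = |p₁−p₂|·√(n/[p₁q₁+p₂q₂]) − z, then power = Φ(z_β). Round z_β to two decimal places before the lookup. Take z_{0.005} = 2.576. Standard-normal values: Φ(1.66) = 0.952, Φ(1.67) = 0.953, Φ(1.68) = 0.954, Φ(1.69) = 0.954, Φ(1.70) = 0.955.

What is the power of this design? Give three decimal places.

Power ≈ 0.952

z_β = |p₁−p₂|·√(n/[p₁q₁+p₂q₂]) − z_{α/2}
    = 0.18 · √(267/0.4830) − 2.576
    = 0.18 · 23.5116 − 2.576
    = 4.2321 − 2.576 = 1.6561 → 1.66
Power = Φ(1.66) = 0.952.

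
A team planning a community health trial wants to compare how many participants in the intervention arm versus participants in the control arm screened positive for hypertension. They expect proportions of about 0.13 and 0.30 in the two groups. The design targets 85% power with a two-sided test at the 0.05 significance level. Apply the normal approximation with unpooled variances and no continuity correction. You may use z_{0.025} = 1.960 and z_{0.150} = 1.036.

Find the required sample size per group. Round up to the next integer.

n = (z_{α/2} + z_β)² · [p₁(1−p₁) + p₂(1−p₂)] / (p₁ − p₂)²
  = (1.960 + 1.036)² · (0.13·0.87 + 0.30·0.70) / (-0.17)²
  = (2.996)² · (0.1131 + 0.2100) / 0.0289
  = 8.9760 · 0.3231 / 0.0289
  = 100.35
Round up → n = 101 per group.

n = 101 per group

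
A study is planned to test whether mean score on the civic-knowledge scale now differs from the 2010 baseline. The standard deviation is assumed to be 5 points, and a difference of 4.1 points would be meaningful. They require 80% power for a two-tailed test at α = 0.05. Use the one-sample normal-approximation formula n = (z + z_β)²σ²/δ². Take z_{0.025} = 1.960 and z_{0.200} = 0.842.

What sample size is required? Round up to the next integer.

n = 12

n = (z_{α/2} + z_β)² · σ² / δ²
  = (1.960 + 0.842)² · 5² / 4.1²
  = 7.8512 · 25 / 16.81
  = 11.68
Round up → n = 12.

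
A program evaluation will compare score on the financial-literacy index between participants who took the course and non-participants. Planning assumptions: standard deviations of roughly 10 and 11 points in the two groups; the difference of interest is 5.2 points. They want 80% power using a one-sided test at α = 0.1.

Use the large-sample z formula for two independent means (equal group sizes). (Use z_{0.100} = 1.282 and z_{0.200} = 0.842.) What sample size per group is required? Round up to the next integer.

n = 37 per group

n = (z_α + z_β)² · (σ₁² + σ₂²) / δ²
  = (1.282 + 0.842)² · (10² + 11² = 221) / 5.2²
  = 4.5114 · 221 / 27.04
  = 36.87
Round up → n = 37 per group.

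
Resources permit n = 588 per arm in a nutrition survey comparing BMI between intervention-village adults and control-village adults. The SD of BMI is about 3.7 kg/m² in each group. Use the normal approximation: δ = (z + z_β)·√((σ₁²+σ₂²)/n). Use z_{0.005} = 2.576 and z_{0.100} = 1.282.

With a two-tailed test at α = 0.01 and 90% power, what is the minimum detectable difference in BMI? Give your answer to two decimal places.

δ = (z_{α/2} + z_β) · √((σ₁²+σ₂²)/n)
  = (2.576 + 1.282) · √(27.38/588)
  = 3.858 · √0.04656
  = 3.858 · 0.2158
  = 0.8325

Minimum detectable difference ≈ 0.83 kg/m²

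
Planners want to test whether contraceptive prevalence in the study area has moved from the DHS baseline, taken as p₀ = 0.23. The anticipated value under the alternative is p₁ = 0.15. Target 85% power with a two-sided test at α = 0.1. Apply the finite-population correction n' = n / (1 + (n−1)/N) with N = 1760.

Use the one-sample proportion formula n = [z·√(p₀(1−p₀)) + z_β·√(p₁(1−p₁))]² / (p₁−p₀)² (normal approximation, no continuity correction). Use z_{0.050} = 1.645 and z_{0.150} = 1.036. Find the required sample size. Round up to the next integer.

n = [z_{α/2}·√(p₀q₀) + z_β·√(p₁q₁)]² / (p₁ − p₀)²
  = [1.645·√(0.23·0.77) + 1.036·√(0.15·0.85)]² / (-0.08)²
  = [1.645·0.4208 + 1.036·0.3571]² / 0.0064
  = [1.0622]² / 0.0064
  = 176.29
Finite-population correction (N = 1760): 176.29 / (1 + (176.29 − 1)/1760) = 160.32.
Round up → n = 161.

n = 161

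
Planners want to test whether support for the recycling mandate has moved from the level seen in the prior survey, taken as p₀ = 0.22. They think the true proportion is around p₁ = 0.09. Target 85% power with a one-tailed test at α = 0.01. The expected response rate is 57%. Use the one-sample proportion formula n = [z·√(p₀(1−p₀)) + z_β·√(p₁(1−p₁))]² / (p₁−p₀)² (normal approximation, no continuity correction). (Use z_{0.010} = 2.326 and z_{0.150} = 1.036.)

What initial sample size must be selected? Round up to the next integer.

n = [z_α·√(p₀q₀) + z_β·√(p₁q₁)]² / (p₁ − p₀)²
  = [2.326·√(0.22·0.78) + 1.036·√(0.09·0.91)]² / (-0.13)²
  = [2.326·0.4142 + 1.036·0.2862]² / 0.0169
  = [1.2600]² / 0.0169
  = 93.94
Adjust for 57% response: 93.94 / 0.57 = 164.81.
Round up → n = 165.

n = 165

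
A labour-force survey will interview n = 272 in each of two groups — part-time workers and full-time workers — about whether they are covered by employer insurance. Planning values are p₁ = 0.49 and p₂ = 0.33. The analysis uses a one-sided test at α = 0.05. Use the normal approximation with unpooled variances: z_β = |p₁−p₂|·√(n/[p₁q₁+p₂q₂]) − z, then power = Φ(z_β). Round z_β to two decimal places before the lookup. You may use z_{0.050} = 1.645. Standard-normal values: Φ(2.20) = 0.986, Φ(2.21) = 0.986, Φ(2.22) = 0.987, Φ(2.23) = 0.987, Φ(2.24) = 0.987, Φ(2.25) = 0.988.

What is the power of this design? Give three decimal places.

Power ≈ 0.986

z_β = |p₁−p₂|·√(n/[p₁q₁+p₂q₂]) − z_α
    = 0.16 · √(272/0.4710) − 1.645
    = 0.16 · 24.0311 − 1.645
    = 3.8450 − 1.645 = 2.2000 → 2.20
Power = Φ(2.20) = 0.986.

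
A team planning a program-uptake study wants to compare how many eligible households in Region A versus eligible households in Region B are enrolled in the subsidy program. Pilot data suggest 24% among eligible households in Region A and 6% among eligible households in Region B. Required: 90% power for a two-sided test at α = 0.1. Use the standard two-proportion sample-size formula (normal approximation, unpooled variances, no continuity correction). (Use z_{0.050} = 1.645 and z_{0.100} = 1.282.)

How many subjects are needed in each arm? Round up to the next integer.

n = 64 per group

n = (z_{α/2} + z_β)² · [p₁(1−p₁) + p₂(1−p₂)] / (p₁ − p₂)²
  = (1.645 + 1.282)² · (0.24·0.76 + 0.06·0.94) / (0.18)²
  = (2.927)² · (0.1824 + 0.0564) / 0.0324
  = 8.5673 · 0.2388 / 0.0324
  = 63.14
Round up → n = 64 per group.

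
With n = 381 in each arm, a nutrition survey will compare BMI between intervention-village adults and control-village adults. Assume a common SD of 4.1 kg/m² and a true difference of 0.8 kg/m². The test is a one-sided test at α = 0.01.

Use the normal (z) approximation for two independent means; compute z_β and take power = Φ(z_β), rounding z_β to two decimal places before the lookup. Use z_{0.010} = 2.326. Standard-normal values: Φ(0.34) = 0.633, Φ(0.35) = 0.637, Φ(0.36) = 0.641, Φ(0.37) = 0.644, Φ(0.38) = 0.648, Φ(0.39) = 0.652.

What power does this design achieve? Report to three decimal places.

z_β = δ·√(n/(σ₁²+σ₂²)) − z_α
    = 0.8 · √(381/33.62) − 2.326
    = 0.8 · 3.36638 − 2.326
    = 2.6931 − 2.326 = 0.3671 → 0.37
Power = Φ(0.37) = 0.644.

Power ≈ 0.644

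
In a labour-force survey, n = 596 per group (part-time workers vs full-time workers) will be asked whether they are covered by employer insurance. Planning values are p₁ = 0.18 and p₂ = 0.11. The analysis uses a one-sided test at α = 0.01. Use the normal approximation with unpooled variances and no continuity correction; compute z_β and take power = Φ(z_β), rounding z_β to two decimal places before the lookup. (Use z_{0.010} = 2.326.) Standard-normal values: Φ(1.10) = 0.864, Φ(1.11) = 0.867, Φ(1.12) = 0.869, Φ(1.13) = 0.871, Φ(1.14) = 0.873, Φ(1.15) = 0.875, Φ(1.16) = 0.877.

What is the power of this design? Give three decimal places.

Power ≈ 0.869

z_β = |p₁−p₂|·√(n/[p₁q₁+p₂q₂]) − z_α
    = 0.07 · √(596/0.2455) − 2.326
    = 0.07 · 49.2717 − 2.326
    = 3.4490 − 2.326 = 1.1230 → 1.12
Power = Φ(1.12) = 0.869.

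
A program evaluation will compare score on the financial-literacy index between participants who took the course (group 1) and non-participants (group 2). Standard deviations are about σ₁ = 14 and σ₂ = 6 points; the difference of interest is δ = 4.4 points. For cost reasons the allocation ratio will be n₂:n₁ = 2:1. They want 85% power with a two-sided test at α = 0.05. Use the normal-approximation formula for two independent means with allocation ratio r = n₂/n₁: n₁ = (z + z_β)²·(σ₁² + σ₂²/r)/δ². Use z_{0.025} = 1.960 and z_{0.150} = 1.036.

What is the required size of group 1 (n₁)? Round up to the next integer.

n₁ = 100

n₁ = (z_{α/2} + z_β)² · (σ₁² + σ₂²/r) / δ²
   = (1.960 + 1.036)² · (14² + 6²/2) / 4.4²
   = 8.9760 · (196 + 18) / 19.36
   = 8.9760 · 214 / 19.36
   = 99.22
Round up → n₁ = 100; n₂ = r·n₁ = 2 × 100 = 200.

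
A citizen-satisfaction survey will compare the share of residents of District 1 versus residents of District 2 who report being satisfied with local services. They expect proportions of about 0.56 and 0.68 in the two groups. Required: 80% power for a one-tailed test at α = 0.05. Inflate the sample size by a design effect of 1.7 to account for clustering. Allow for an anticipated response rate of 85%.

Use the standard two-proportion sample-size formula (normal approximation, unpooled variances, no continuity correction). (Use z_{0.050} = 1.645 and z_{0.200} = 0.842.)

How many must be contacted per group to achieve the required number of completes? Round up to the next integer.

n = 399 per group

n = (z_α + z_β)² · [p₁(1−p₁) + p₂(1−p₂)] / (p₁ − p₂)²
  = (1.645 + 0.842)² · (0.56·0.44 + 0.68·0.32) / (-0.12)²
  = (2.487)² · (0.2464 + 0.2176) / 0.0144
  = 6.1852 · 0.4640 / 0.0144
  = 199.30
Design effect: 1.7 × 199.30 = 338.81.
Adjust for 85% response: 338.81 / 0.85 = 398.60.
Round up → n = 399 per group.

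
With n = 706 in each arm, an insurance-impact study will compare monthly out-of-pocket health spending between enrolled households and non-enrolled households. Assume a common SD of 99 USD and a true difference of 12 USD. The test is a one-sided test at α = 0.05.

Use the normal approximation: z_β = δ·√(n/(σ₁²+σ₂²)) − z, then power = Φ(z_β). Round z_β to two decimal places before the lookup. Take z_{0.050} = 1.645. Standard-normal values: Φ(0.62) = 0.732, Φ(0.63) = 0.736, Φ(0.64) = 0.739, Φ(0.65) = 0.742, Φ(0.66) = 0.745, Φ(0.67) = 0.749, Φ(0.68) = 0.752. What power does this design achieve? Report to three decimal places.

z_β = δ·√(n/(σ₁²+σ₂²)) − z_α
    = 12 · √(706/19602) − 1.645
    = 12 · 0.18978 − 1.645
    = 2.2774 − 1.645 = 0.6324 → 0.63
Power = Φ(0.63) = 0.736.

Power ≈ 0.736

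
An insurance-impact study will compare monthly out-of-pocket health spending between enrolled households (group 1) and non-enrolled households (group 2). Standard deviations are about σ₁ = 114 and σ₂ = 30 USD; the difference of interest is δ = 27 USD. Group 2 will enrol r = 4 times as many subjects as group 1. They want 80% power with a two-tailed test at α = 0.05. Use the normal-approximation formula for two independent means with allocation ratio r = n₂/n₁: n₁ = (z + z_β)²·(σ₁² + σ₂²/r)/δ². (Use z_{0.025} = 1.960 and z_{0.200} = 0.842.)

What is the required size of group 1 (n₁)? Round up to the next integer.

n₁ = 143

n₁ = (z_{α/2} + z_β)² · (σ₁² + σ₂²/r) / δ²
   = (1.960 + 0.842)² · (114² + 30²/4) / 27²
   = 7.8512 · (12996 + 225) / 729
   = 7.8512 · 13221 / 729
   = 142.39
Round up → n₁ = 143; n₂ = r·n₁ = 4 × 143 = 572.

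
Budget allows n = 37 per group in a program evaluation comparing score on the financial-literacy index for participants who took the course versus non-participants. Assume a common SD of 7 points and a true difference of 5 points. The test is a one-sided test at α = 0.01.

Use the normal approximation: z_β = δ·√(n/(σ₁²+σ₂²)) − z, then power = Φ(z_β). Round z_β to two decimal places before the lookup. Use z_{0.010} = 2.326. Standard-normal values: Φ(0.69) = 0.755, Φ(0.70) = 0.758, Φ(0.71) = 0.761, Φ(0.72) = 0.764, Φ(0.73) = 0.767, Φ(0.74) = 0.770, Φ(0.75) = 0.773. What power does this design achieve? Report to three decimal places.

z_β = δ·√(n/(σ₁²+σ₂²)) − z_α
    = 5 · √(37/98) − 2.326
    = 5 · 0.61445 − 2.326
    = 3.0723 − 2.326 = 0.7463 → 0.75
Power = Φ(0.75) = 0.773.

Power ≈ 0.773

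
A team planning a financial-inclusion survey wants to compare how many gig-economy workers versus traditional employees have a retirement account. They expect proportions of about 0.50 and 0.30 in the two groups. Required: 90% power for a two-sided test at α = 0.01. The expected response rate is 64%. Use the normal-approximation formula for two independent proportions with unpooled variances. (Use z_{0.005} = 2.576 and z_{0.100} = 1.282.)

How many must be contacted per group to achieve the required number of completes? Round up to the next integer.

n = (z_{α/2} + z_β)² · [p₁(1−p₁) + p₂(1−p₂)] / (p₁ − p₂)²
  = (2.576 + 1.282)² · (0.50·0.50 + 0.30·0.70) / (0.20)²
  = (3.858)² · (0.2500 + 0.2100) / 0.0400
  = 14.8842 · 0.4600 / 0.0400
  = 171.17
Adjust for 64% response: 171.17 / 0.64 = 267.45.
Round up → n = 268 per group.

n = 268 per group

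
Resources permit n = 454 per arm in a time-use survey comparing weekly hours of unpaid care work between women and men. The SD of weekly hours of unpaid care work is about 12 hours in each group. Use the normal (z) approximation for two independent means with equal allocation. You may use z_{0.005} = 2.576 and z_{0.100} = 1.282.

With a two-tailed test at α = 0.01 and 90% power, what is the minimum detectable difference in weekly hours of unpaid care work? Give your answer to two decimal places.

δ = (z_{α/2} + z_β) · √((σ₁²+σ₂²)/n)
  = (2.576 + 1.282) · √(288/454)
  = 3.858 · √0.63436
  = 3.858 · 0.7965
  = 3.0728

Minimum detectable difference ≈ 3.07 hours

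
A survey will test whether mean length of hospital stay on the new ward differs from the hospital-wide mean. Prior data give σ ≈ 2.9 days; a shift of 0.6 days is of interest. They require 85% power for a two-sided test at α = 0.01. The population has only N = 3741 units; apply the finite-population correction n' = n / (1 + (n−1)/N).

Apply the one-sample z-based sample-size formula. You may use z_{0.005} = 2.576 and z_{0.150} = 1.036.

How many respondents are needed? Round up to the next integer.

n = (z_{α/2} + z_β)² · σ² / δ²
  = (2.576 + 1.036)² · 2.9² / 0.6²
  = 13.0465 · 8.41 / 0.36
  = 304.78
Finite-population correction (N = 3741): 304.78 / (1 + (304.78 − 1)/3741) = 281.89.
Round up → n = 282.

n = 282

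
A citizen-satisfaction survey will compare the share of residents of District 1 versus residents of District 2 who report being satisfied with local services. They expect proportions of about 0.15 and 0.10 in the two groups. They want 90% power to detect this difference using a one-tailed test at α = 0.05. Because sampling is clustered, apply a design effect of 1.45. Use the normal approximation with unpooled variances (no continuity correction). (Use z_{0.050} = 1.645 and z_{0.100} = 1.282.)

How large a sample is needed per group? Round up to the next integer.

n = (z_α + z_β)² · [p₁(1−p₁) + p₂(1−p₂)] / (p₁ − p₂)²
  = (1.645 + 1.282)² · (0.15·0.85 + 0.10·0.90) / (0.05)²
  = (2.927)² · (0.1275 + 0.0900) / 0.0025
  = 8.5673 · 0.2175 / 0.0025
  = 745.36
Design effect: 1.45 × 745.36 = 1080.77.
Round up → n = 1081 per group.

n = 1081 per group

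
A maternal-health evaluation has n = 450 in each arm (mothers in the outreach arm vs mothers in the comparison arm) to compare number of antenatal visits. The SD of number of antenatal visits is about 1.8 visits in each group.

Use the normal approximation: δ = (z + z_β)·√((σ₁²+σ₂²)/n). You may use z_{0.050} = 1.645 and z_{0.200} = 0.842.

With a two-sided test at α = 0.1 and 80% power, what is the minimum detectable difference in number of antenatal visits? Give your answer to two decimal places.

Minimum detectable difference ≈ 0.30 visits

δ = (z_{α/2} + z_β) · √((σ₁²+σ₂²)/n)
  = (1.645 + 0.842) · √(6.48/450)
  = 2.487 · √0.0144
  = 2.487 · 0.1200
  = 0.2984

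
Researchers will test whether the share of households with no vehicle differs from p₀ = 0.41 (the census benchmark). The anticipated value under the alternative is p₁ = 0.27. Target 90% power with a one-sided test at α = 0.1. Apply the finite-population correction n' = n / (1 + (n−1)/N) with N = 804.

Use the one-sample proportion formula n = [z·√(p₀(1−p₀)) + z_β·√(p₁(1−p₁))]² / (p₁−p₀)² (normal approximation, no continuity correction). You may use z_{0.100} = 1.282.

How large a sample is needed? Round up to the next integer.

n = [z_α·√(p₀q₀) + z_β·√(p₁q₁)]² / (p₁ − p₀)²
  = [1.282·√(0.41·0.59) + 1.282·√(0.27·0.73)]² / (-0.14)²
  = [1.282·0.4918 + 1.282·0.4440]² / 0.0196
  = [1.1997]² / 0.0196
  = 73.43
Finite-population correction (N = 804): 73.43 / (1 + (73.43 − 1)/804) = 67.36.
Round up → n = 68.

n = 68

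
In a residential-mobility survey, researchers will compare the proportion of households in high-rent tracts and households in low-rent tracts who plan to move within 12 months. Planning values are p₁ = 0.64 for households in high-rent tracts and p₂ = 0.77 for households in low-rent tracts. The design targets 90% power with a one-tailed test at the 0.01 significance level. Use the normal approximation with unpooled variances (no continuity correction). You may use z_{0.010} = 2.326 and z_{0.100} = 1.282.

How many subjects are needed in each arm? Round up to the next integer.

n = 314 per group

n = (z_α + z_β)² · [p₁(1−p₁) + p₂(1−p₂)] / (p₁ − p₂)²
  = (2.326 + 1.282)² · (0.64·0.36 + 0.77·0.23) / (-0.13)²
  = (3.608)² · (0.2304 + 0.1771) / 0.0169
  = 13.0177 · 0.4075 / 0.0169
  = 313.89
Round up → n = 314 per group.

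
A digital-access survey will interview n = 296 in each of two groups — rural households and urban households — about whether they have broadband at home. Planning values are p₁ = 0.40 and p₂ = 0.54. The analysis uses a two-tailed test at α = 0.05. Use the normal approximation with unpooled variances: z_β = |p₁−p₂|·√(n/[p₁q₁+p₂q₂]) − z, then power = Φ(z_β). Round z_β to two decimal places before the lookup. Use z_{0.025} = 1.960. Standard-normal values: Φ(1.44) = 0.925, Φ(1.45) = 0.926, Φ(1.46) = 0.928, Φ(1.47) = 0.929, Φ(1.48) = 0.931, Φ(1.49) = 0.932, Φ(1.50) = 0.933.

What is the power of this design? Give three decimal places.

z_β = |p₁−p₂|·√(n/[p₁q₁+p₂q₂]) − z_{α/2}
    = 0.14 · √(296/0.4884) − 1.960
    = 0.14 · 24.6183 − 1.960
    = 3.4466 − 1.960 = 1.4866 → 1.49
Power = Φ(1.49) = 0.932.

Power ≈ 0.932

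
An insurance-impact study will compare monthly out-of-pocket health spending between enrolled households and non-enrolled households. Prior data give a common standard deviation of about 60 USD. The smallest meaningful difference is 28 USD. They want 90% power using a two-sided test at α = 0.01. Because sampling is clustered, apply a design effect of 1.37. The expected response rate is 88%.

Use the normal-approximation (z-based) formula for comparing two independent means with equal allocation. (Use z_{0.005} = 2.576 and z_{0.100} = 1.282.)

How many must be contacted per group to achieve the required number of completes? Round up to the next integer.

n = (z_{α/2} + z_β)² · (σ₁² + σ₂²) / δ²
  = (2.576 + 1.282)² · (2·60² = 7200) / 28²
  = 14.8842 · 7200 / 784
  = 136.69
Design effect: 1.37 × 136.69 = 187.27.
Adjust for 88% response: 187.27 / 0.88 = 212.80.
Round up → n = 213 per group.

n = 213 per group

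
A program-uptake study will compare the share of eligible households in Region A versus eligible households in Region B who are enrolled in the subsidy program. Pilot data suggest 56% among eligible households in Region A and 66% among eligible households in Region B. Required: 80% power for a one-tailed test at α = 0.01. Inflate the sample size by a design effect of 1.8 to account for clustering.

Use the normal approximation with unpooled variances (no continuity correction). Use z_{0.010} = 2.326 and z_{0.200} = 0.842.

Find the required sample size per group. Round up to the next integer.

n = 851 per group

n = (z_α + z_β)² · [p₁(1−p₁) + p₂(1−p₂)] / (p₁ − p₂)²
  = (2.326 + 0.842)² · (0.56·0.44 + 0.66·0.34) / (-0.10)²
  = (3.168)² · (0.2464 + 0.2244) / 0.0100
  = 10.0362 · 0.4708 / 0.0100
  = 472.51
Design effect: 1.8 × 472.51 = 850.51.
Round up → n = 851 per group.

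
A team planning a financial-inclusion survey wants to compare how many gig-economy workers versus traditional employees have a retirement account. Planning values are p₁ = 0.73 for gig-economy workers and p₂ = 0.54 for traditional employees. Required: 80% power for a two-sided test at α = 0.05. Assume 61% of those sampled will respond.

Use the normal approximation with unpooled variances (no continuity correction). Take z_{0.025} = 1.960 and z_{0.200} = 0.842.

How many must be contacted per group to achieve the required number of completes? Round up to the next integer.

n = 159 per group

n = (z_{α/2} + z_β)² · [p₁(1−p₁) + p₂(1−p₂)] / (p₁ − p₂)²
  = (1.960 + 0.842)² · (0.73·0.27 + 0.54·0.46) / (0.19)²
  = (2.802)² · (0.1971 + 0.2484) / 0.0361
  = 7.8512 · 0.4455 / 0.0361
  = 96.89
Adjust for 61% response: 96.89 / 0.61 = 158.84.
Round up → n = 159 per group.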